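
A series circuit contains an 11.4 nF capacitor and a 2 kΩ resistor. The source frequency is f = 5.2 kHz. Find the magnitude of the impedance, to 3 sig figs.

3350 Ω

ω = 2πf = 32670 rad/s
X_C = 1/(ωC) = 2680 Ω
Z = 2000 − j2680 Ω
|Z| = √(2000² + 2680²) = 3350 Ω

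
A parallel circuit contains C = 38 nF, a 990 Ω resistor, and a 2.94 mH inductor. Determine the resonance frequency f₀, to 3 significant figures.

15.1 kHz

ω₀ = 1/√(LC) = 1/√(0.00294 × 3.8e-08) = 94610 rad/s
f₀ = ω₀/(2π) = 15.1 kHz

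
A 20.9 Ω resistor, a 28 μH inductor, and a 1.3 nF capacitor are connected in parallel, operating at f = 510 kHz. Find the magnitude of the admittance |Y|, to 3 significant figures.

48.4 mS

ω = 2πf = 3.204e+06 rad/s
X_L = ωL = 89.7 Ω
X_C = 1/(ωC) = 240 Ω
Parallel: admittances add. Y = 1/R + 1/(jωL) + jωC
Y = (0.0478 − j0.00698) S
|Y| = 0.0484 S → |Z| = 1/|Y| = 20.7 Ω, ∠Z = −∠Y = 8.30°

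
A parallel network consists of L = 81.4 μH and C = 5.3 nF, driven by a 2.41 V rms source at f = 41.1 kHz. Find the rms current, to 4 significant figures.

111.4 mA

ω = 2πf = 258200 rad/s
X_L = ωL = 21.02 Ω
X_C = 1/(ωC) = 730.6 Ω
Parallel: admittances add. Y = 1/(jωL) + jωC
Y = (0 − j0.04620) S
|Y| = 0.04620 S → |Z| = 1/|Y| = 21.64 Ω, ∠Z = −∠Y = 90.00°
I = V/|Z| = 2.41/21.64 = 111.4 mA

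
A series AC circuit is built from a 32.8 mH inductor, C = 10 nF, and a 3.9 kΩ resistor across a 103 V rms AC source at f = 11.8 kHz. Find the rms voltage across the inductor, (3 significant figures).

ω = 2πf = 74140 rad/s
X_L = ωL = 2430 Ω
X_C = 1/(ωC) = 1350 Ω
Net reactance X = X_L − X_C = 1080 Ω
Z = 3900 + j1080 Ω
|Z| = √(3900² + 1080²) = 4050 Ω
I = V/|Z| = 25.4 mA
V_L = I·|Z_L| = 0.0254 × 2430 = 61.9 V

61.9 V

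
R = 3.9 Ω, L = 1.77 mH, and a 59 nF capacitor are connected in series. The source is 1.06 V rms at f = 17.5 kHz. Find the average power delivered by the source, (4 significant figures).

ω = 2πf = 110000 rad/s
X_L = ωL = 194.6 Ω
X_C = 1/(ωC) = 154.1 Ω
Net reactance X = X_L − X_C = 40.48 Ω
Z = 3.900 + j40.48 Ω
|Z| = √(3.900² + 40.48²) = 40.66 Ω
∠Z = arctan(40.48/3.900) = 84.50°
I = V/|Z| = 26.07 mA
P = VI cos φ = 1.06 × 0.02607 × cos(84.50°) = 2.650 mW

2.650 mW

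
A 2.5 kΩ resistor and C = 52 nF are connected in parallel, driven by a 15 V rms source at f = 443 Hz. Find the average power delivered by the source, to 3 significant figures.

ω = 2πf = 2783 rad/s
X_C = 1/(ωC) = 6910 Ω
Parallel: admittances add. Y = 1/R + jωC
Y = (0.000400 + j0.000145) S
|Y| = 0.000425 S → |Z| = 1/|Y| = 2350 Ω, ∠Z = −∠Y = -19.9°
I = V/|Z| = 6.38 mA
P = VI cos φ = 15 × 0.00638 × cos(-19.9°) = 90.0 mW

90.0 mW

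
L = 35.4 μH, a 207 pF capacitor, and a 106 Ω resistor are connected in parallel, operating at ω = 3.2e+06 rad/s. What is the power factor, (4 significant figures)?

0.7561

X_L = ωL = 113.3 Ω
X_C = 1/(ωC) = 1510 Ω
Parallel: admittances add. Y = 1/R + 1/(jωL) + jωC
Y = (0.009434 − j0.008165) S
|Y| = 0.01248 S → |Z| = 1/|Y| = 80.15 Ω, ∠Z = −∠Y = 40.88°
cos φ = cos(40.88°) = 0.7561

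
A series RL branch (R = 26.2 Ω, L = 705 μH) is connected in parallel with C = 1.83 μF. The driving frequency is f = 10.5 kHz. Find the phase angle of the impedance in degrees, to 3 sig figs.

ω = 2πf = 65970 rad/s
X_L = ωL = 46.5 Ω
X_C = 1/(ωC) = 8.28 Ω
Branch 1 (R+jX_L): Z₁ = 26.2 + j46.5 Ω, |Z₁| = 53.4 Ω
Branch 2 (−jX_C): Z₂ = −j8.28 Ω
Parallel: Z = Z₁Z₂/(Z₁+Z₂), |Z| = 9.54 Ω, ∠Z = -85.0°

-85.0°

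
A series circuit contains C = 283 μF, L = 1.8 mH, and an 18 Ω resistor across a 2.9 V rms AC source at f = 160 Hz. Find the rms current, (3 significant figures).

ω = 2πf = 1005 rad/s
X_L = ωL = 1.81 Ω
X_C = 1/(ωC) = 3.51 Ω
Net reactance X = X_L − X_C = -1.71 Ω
Z = 18.0 − j1.71 Ω
|Z| = √(18.0² + 1.71²) = 18.1 Ω
I = V/|Z| = 2.9/18.1 = 160 mA

160 mA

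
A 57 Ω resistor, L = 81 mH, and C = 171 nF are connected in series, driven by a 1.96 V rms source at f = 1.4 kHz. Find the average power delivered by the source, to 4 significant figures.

39.63 mW

ω = 2πf = 8796 rad/s
X_L = ωL = 712.5 Ω
X_C = 1/(ωC) = 664.8 Ω
Net reactance X = X_L − X_C = 47.71 Ω
Z = 57.00 + j47.71 Ω
|Z| = √(57.00² + 47.71²) = 74.33 Ω
∠Z = arctan(47.71/57.00) = 39.93°
I = V/|Z| = 26.37 mA
P = VI cos φ = 1.96 × 0.02637 × cos(39.93°) = 39.63 mW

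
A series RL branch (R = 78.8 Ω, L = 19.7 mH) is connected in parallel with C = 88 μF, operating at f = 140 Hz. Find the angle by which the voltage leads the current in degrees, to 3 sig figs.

ω = 2πf = 879.6 rad/s
X_L = ωL = 17.3 Ω
X_C = 1/(ωC) = 12.9 Ω
Branch 1 (R+jX_L): Z₁ = 78.8 + j17.3 Ω, |Z₁| = 80.7 Ω
Branch 2 (−jX_C): Z₂ = −j12.9 Ω
Parallel: Z = Z₁Z₂/(Z₁+Z₂), |Z| = 13.2 Ω, ∠Z = -80.8°

-80.8°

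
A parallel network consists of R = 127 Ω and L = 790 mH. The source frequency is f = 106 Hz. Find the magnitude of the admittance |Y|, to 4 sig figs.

8.100 mS

ω = 2πf = 666.0 rad/s
X_L = ωL = 526.2 Ω
Parallel: admittances add. Y = 1/R + 1/(jωL)
Y = (0.007874 − j0.001901) S
|Y| = 0.008100 S → |Z| = 1/|Y| = 123.5 Ω, ∠Z = −∠Y = 13.57°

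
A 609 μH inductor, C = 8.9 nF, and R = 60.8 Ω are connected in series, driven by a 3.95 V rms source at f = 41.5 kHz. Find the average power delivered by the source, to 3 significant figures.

12.2 mW

ω = 2πf = 260800 rad/s
X_L = ωL = 159 Ω
X_C = 1/(ωC) = 431 Ω
Net reactance X = X_L − X_C = -272 Ω
Z = 60.8 − j272 Ω
|Z| = √(60.8² + 272²) = 279 Ω
∠Z = arctan(-272/60.8) = -77.4°
I = V/|Z| = 14.2 mA
P = VI cos φ = 3.95 × 0.0142 × cos(-77.4°) = 12.2 mW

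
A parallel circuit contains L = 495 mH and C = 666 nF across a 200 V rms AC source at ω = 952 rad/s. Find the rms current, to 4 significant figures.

297.6 mA

X_L = ωL = 471.2 Ω
X_C = 1/(ωC) = 1577 Ω
Parallel: admittances add. Y = 1/(jωL) + jωC
Y = (0 − j0.001488) S
|Y| = 0.001488 S → |Z| = 1/|Y| = 672.0 Ω, ∠Z = −∠Y = 90.00°
I = V/|Z| = 200/672.0 = 297.6 mA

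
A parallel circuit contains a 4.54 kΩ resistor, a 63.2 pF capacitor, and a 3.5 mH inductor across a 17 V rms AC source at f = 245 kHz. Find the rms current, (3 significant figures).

ω = 2πf = 1.539e+06 rad/s
X_L = ωL = 5390 Ω
X_C = 1/(ωC) = 10300 Ω
Parallel: admittances add. Y = 1/R + 1/(jωL) + jωC
Y = (0.000220 − j8.83e-05) S
|Y| = 0.000237 S → |Z| = 1/|Y| = 4210 Ω, ∠Z = −∠Y = 21.8°
I = V/|Z| = 17/4210 = 4.03 mA

4.03 mA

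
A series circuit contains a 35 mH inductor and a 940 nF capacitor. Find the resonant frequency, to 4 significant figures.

ω₀ = 1/√(LC) = 1/√(0.035 × 9.4e-07) = 5513 rad/s
f₀ = ω₀/(2π) = 877.4 Hz

877.4 Hz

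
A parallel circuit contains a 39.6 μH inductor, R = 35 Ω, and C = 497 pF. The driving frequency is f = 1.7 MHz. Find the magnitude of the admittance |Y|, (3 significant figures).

ω = 2πf = 1.068e+07 rad/s
X_L = ωL = 423 Ω
X_C = 1/(ωC) = 188 Ω
Parallel: admittances add. Y = 1/R + 1/(jωL) + jωC
Y = (0.0286 + j0.00294) S
|Y| = 0.0287 S → |Z| = 1/|Y| = 34.8 Ω, ∠Z = −∠Y = -5.88°

28.7 mS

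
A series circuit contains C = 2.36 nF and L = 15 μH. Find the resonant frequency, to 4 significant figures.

845.9 kHz

ω₀ = 1/√(LC) = 1/√(1.5e-05 × 2.36e-09) = 5.315e+06 rad/s
f₀ = ω₀/(2π) = 845.9 kHz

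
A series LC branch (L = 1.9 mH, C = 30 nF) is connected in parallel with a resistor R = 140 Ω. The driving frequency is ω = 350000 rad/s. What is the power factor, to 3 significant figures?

0.971

X_L = ωL = 665 Ω
X_C = 1/(ωC) = 95.2 Ω
Branch 1: Z₁ = R = 140 Ω
Branch 2 (series LC): Z₂ = j(X_L − X_C) = j570 Ω
Parallel: Z = Z₁Z₂/(Z₁+Z₂), |Z| = 136 Ω, ∠Z = 13.8°
cos φ = cos(13.8°) = 0.971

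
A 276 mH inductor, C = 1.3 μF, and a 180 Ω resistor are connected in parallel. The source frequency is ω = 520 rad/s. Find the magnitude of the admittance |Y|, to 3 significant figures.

X_L = ωL = 144 Ω
X_C = 1/(ωC) = 1480 Ω
Parallel: admittances add. Y = 1/R + 1/(jωL) + jωC
Y = (0.00556 − j0.00629) S
|Y| = 0.00839 S → |Z| = 1/|Y| = 119 Ω, ∠Z = −∠Y = 48.6°

8.39 mS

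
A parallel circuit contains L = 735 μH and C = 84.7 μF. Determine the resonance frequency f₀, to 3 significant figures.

638 Hz

ω₀ = 1/√(LC) = 1/√(0.000735 × 8.47e-05) = 4008 rad/s
f₀ = ω₀/(2π) = 638 Hz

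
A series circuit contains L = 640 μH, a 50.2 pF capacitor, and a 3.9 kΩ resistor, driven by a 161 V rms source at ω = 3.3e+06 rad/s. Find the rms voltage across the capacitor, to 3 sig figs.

176 V

X_L = ωL = 2110 Ω
X_C = 1/(ωC) = 6040 Ω
Net reactance X = X_L − X_C = -3920 Ω
Z = 3900 − j3920 Ω
|Z| = √(3900² + 3920²) = 5530 Ω
I = V/|Z| = 29.1 mA
V_C = I·|Z_C| = 0.0291 × 6040 = 176 V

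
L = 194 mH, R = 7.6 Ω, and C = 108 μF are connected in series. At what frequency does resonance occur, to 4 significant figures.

ω₀ = 1/√(LC) = 1/√(0.194 × 0.000108) = 218.5 rad/s
f₀ = ω₀/(2π) = 34.77 Hz

34.77 Hz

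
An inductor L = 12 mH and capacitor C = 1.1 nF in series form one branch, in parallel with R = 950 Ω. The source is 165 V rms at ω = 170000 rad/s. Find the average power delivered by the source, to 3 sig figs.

28.7 W

X_L = ωL = 2040 Ω
X_C = 1/(ωC) = 5350 Ω
Branch 1: Z₁ = R = 950 Ω
Branch 2 (series LC): Z₂ = j(X_L − X_C) = −j3310 Ω
Parallel: Z = Z₁Z₂/(Z₁+Z₂), |Z| = 913 Ω, ∠Z = -16.0°
I = V/|Z| = 181 mA
P = VI cos φ = 165 × 0.181 × cos(-16.0°) = 28.7 W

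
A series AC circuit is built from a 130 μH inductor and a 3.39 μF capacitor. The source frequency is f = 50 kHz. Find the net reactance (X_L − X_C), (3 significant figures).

ω = 2πf = 314200 rad/s
X_L = ωL = 40.8 Ω
X_C = 1/(ωC) = 0.939 Ω
X = 40.8 − 0.939 = 39.9 Ω

39.9 Ω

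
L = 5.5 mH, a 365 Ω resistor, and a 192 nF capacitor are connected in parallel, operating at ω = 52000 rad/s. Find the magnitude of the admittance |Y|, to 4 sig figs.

7.042 mS

X_L = ωL = 286.0 Ω
X_C = 1/(ωC) = 100.2 Ω
Parallel: admittances add. Y = 1/R + 1/(jωL) + jωC
Y = (0.002740 + j0.006487) S
|Y| = 0.007042 S → |Z| = 1/|Y| = 142.0 Ω, ∠Z = −∠Y = -67.11°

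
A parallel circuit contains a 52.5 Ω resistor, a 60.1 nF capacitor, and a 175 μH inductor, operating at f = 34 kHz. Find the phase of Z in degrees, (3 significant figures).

ω = 2πf = 213600 rad/s
X_L = ωL = 37.4 Ω
X_C = 1/(ωC) = 77.9 Ω
Parallel: admittances add. Y = 1/R + 1/(jωL) + jωC
Y = (0.0190 − j0.0139) S
|Y| = 0.0236 S → |Z| = 1/|Y| = 42.4 Ω, ∠Z = −∠Y = 36.1°

36.1°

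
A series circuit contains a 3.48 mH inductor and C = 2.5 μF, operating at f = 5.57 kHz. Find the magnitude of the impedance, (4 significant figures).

ω = 2πf = 35000 rad/s
X_L = ωL = 121.8 Ω
X_C = 1/(ωC) = 11.43 Ω
Net reactance X = X_L − X_C = 110.4 Ω
Z = j110.4 Ω
|Z| = √(0² + 110.4²) = 110.4 Ω

110.4 Ω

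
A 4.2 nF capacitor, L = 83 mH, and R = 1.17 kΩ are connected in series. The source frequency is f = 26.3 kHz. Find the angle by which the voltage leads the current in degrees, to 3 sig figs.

84.6°

ω = 2πf = 165200 rad/s
X_L = ωL = 13700 Ω
X_C = 1/(ωC) = 1440 Ω
Net reactance X = X_L − X_C = 12300 Ω
Z = 1170 + j12300 Ω
|Z| = √(1170² + 12300²) = 12300 Ω
∠Z = arctan(12300/1170) = 84.6°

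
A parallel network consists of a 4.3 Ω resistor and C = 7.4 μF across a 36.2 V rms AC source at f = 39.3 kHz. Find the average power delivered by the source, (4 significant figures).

ω = 2πf = 246900 rad/s
X_C = 1/(ωC) = 0.5473 Ω
Parallel: admittances add. Y = 1/R + jωC
Y = (0.2326 + j1.827) S
|Y| = 1.842 S → |Z| = 1/|Y| = 0.5429 Ω, ∠Z = −∠Y = -82.75°
I = V/|Z| = 66.68 A
P = VI cos φ = 36.2 × 66.68 × cos(-82.75°) = 304.8 W

304.8 W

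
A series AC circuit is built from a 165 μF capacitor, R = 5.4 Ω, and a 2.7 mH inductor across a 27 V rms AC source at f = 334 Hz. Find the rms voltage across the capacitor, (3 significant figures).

12.8 V

ω = 2πf = 2099 rad/s
X_L = ωL = 5.67 Ω
X_C = 1/(ωC) = 2.89 Ω
Net reactance X = X_L − X_C = 2.78 Ω
Z = 5.40 + j2.78 Ω
|Z| = √(5.40² + 2.78²) = 6.07 Ω
I = V/|Z| = 4.45 A
V_C = I·|Z_C| = 4.45 × 2.89 = 12.8 V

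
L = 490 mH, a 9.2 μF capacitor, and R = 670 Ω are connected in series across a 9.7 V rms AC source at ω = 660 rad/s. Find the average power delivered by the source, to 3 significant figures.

X_L = ωL = 323 Ω
X_C = 1/(ωC) = 165 Ω
Net reactance X = X_L − X_C = 159 Ω
Z = 670 + j159 Ω
|Z| = √(670² + 159²) = 689 Ω
∠Z = arctan(159/670) = 13.3°
I = V/|Z| = 14.1 mA
P = VI cos φ = 9.7 × 0.0141 × cos(13.3°) = 133 mW

133 mW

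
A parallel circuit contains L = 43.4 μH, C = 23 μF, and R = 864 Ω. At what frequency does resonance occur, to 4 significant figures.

ω₀ = 1/√(LC) = 1/√(4.34e-05 × 2.3e-05) = 31650 rad/s
f₀ = ω₀/(2π) = 5.037 kHz

5.037 kHz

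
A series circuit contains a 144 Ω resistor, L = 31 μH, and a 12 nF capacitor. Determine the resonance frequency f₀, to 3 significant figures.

ω₀ = 1/√(LC) = 1/√(3.1e-05 × 1.2e-08) = 1.64e+06 rad/s
f₀ = ω₀/(2π) = 261 kHz

261 kHz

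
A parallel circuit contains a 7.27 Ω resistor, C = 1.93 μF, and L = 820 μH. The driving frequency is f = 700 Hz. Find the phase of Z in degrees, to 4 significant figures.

62.90°

ω = 2πf = 4398 rad/s
X_L = ωL = 3.607 Ω
X_C = 1/(ωC) = 117.8 Ω
Parallel: admittances add. Y = 1/R + 1/(jωL) + jωC
Y = (0.1376 − j0.2688) S
|Y| = 0.3019 S → |Z| = 1/|Y| = 3.312 Ω, ∠Z = −∠Y = 62.90°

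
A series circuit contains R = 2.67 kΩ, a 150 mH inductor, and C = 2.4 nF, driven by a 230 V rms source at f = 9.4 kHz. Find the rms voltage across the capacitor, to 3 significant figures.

503 V

ω = 2πf = 59060 rad/s
X_L = ωL = 8860 Ω
X_C = 1/(ωC) = 7050 Ω
Net reactance X = X_L − X_C = 1800 Ω
Z = 2670 + j1800 Ω
|Z| = √(2670² + 1800²) = 3220 Ω
I = V/|Z| = 71.4 mA
V_C = I·|Z_C| = 0.0714 × 7050 = 503 V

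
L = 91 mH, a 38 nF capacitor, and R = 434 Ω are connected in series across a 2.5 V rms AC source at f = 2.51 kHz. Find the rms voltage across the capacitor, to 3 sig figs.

ω = 2πf = 15770 rad/s
X_L = ωL = 1440 Ω
X_C = 1/(ωC) = 1670 Ω
Net reactance X = X_L − X_C = -233 Ω
Z = 434 − j233 Ω
|Z| = √(434² + 233²) = 493 Ω
I = V/|Z| = 5.07 mA
V_C = I·|Z_C| = 0.00507 × 1670 = 8.46 V

8.46 V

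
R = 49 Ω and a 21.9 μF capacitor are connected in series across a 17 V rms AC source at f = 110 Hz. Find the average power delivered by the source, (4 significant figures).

ω = 2πf = 691.2 rad/s
X_C = 1/(ωC) = 66.07 Ω
Z = 49.00 − j66.07 Ω
|Z| = √(49.00² + 66.07²) = 82.25 Ω
∠Z = arctan(-66.07/49.00) = -53.44°
I = V/|Z| = 206.7 mA
P = VI cos φ = 17 × 0.2067 × cos(-53.44°) = 2.093 W

2.093 W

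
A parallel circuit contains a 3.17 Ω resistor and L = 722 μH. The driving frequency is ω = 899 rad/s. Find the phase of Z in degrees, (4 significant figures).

X_L = ωL = 0.6491 Ω
Parallel: admittances add. Y = 1/R + 1/(jωL)
Y = (0.3155 − j1.541) S
|Y| = 1.573 S → |Z| = 1/|Y| = 0.6359 Ω, ∠Z = −∠Y = 78.43°

78.43°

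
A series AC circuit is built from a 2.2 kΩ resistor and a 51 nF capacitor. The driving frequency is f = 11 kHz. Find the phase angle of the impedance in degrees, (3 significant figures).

ω = 2πf = 69120 rad/s
X_C = 1/(ωC) = 284 Ω
Z = 2200 − j284 Ω
|Z| = √(2200² + 284²) = 2220 Ω
∠Z = arctan(-284/2200) = -7.35°

-7.35°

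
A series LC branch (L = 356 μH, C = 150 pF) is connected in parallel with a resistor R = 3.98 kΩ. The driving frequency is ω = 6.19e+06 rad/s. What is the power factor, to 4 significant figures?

X_L = ωL = 2204 Ω
X_C = 1/(ωC) = 1077 Ω
Branch 1: Z₁ = R = 3980 Ω
Branch 2 (series LC): Z₂ = j(X_L − X_C) = j1127 Ω
Parallel: Z = Z₁Z₂/(Z₁+Z₂), |Z| = 1084 Ω, ∠Z = 74.19°
cos φ = cos(74.19°) = 0.2724

0.2724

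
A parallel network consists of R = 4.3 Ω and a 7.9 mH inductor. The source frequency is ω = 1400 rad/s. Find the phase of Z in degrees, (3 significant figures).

X_L = ωL = 11.1 Ω
Parallel: admittances add. Y = 1/R + 1/(jωL)
Y = (0.233 − j0.0904) S
|Y| = 0.250 S → |Z| = 1/|Y| = 4.01 Ω, ∠Z = −∠Y = 21.2°

21.2°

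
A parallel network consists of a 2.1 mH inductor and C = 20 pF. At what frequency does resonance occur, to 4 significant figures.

776.6 kHz

ω₀ = 1/√(LC) = 1/√(0.0021 × 2e-11) = 4.88e+06 rad/s
f₀ = ω₀/(2π) = 776.6 kHz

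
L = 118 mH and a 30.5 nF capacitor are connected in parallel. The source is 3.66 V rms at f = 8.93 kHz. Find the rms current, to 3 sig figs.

ω = 2πf = 56110 rad/s
X_L = ωL = 6620 Ω
X_C = 1/(ωC) = 584 Ω
Parallel: admittances add. Y = 1/(jωL) + jωC
Y = (0 + j0.00156) S
|Y| = 0.00156 S → |Z| = 1/|Y| = 641 Ω, ∠Z = −∠Y = -90.0°
I = V/|Z| = 3.66/641 = 5.71 mA

5.71 mA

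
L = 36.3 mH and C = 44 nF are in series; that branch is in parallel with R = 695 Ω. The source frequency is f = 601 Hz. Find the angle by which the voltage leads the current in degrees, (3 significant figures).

ω = 2πf = 3776 rad/s
X_L = ωL = 137 Ω
X_C = 1/(ωC) = 6020 Ω
Branch 1: Z₁ = R = 695 Ω
Branch 2 (series LC): Z₂ = j(X_L − X_C) = −j5880 Ω
Parallel: Z = Z₁Z₂/(Z₁+Z₂), |Z| = 690 Ω, ∠Z = -6.74°

-6.74°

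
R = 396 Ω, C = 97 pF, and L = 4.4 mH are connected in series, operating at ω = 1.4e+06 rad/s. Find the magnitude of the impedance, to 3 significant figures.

X_L = ωL = 6160 Ω
X_C = 1/(ωC) = 7360 Ω
Net reactance X = X_L − X_C = -1200 Ω
Z = 396 − j1200 Ω
|Z| = √(396² + 1200²) = 1270 Ω

1270 Ω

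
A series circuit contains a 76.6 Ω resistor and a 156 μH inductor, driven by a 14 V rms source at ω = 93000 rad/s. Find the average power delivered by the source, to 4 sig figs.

X_L = ωL = 14.51 Ω
Z = 76.60 + j14.51 Ω
|Z| = √(76.60² + 14.51²) = 77.96 Ω
∠Z = arctan(14.51/76.60) = 10.72°
I = V/|Z| = 179.6 mA
P = VI cos φ = 14 × 0.1796 × cos(10.72°) = 2.470 W

2.470 W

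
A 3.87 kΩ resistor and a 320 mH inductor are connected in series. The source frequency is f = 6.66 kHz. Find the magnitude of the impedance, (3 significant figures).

ω = 2πf = 41850 rad/s
X_L = ωL = 13400 Ω
Z = 3870 + j13400 Ω
|Z| = √(3870² + 13400²) = 13900 Ω

13900 Ω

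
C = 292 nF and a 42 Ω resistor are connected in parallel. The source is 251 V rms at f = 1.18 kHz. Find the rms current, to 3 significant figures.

ω = 2πf = 7414 rad/s
X_C = 1/(ωC) = 462 Ω
Parallel: admittances add. Y = 1/R + jωC
Y = (0.0238 + j0.00216) S
|Y| = 0.0239 S → |Z| = 1/|Y| = 41.8 Ω, ∠Z = −∠Y = -5.20°
I = V/|Z| = 251/41.8 = 6.00 A

6.00 A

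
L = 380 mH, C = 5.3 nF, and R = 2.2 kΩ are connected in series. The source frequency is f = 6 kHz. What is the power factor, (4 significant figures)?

0.2297

ω = 2πf = 37700 rad/s
X_L = ωL = 14330 Ω
X_C = 1/(ωC) = 5005 Ω
Net reactance X = X_L − X_C = 9321 Ω
Z = 2200 + j9321 Ω
|Z| = √(2200² + 9321²) = 9577 Ω
∠Z = arctan(9321/2200) = 76.72°
cos φ = cos(76.72°) = 0.2297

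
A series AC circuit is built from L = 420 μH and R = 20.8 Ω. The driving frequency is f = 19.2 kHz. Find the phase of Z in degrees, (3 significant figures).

67.7°

ω = 2πf = 120600 rad/s
X_L = ωL = 50.7 Ω
Z = 20.8 + j50.7 Ω
|Z| = √(20.8² + 50.7²) = 54.8 Ω
∠Z = arctan(50.7/20.8) = 67.7°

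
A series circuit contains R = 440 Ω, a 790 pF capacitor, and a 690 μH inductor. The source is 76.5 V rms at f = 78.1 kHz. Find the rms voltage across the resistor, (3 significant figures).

ω = 2πf = 490700 rad/s
X_L = ωL = 339 Ω
X_C = 1/(ωC) = 2580 Ω
Net reactance X = X_L − X_C = -2240 Ω
Z = 440 − j2240 Ω
|Z| = √(440² + 2240²) = 2280 Ω
I = V/|Z| = 33.5 mA
V_R = I·|Z_R| = 0.0335 × 440 = 14.7 V

14.7 V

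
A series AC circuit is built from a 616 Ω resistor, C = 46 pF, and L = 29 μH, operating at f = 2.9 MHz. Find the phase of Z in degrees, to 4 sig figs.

-47.18°

ω = 2πf = 1.822e+07 rad/s
X_L = ωL = 528.4 Ω
X_C = 1/(ωC) = 1193 Ω
Net reactance X = X_L − X_C = -664.6 Ω
Z = 616.0 − j664.6 Ω
|Z| = √(616.0² + 664.6²) = 906.2 Ω
∠Z = arctan(-664.6/616.0) = -47.18°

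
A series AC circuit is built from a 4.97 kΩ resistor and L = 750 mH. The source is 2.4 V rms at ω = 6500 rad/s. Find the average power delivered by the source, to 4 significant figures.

X_L = ωL = 4875 Ω
Z = 4970 + j4875 Ω
|Z| = √(4970² + 4875²) = 6962 Ω
∠Z = arctan(4875/4970) = 44.45°
I = V/|Z| = 344.7 μA
P = VI cos φ = 2.4 × 0.0003447 × cos(44.45°) = 590.7 μW

590.7 μW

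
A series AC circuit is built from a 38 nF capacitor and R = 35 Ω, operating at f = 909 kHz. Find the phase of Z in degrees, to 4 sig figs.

ω = 2πf = 5.711e+06 rad/s
X_C = 1/(ωC) = 4.608 Ω
Z = 35.00 − j4.608 Ω
|Z| = √(35.00² + 4.608²) = 35.30 Ω
∠Z = arctan(-4.608/35.00) = -7.500°

-7.500°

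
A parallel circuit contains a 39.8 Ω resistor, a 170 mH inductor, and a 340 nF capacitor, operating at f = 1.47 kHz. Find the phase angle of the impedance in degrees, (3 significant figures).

ω = 2πf = 9236 rad/s
X_L = ωL = 1570 Ω
X_C = 1/(ωC) = 318 Ω
Parallel: admittances add. Y = 1/R + 1/(jωL) + jωC
Y = (0.0251 + j0.00250) S
|Y| = 0.0253 S → |Z| = 1/|Y| = 39.6 Ω, ∠Z = −∠Y = -5.69°

-5.69°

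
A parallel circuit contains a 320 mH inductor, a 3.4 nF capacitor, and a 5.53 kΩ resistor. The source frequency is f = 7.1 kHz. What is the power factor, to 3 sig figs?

0.911

ω = 2πf = 44610 rad/s
X_L = ωL = 14300 Ω
X_C = 1/(ωC) = 6590 Ω
Parallel: admittances add. Y = 1/R + 1/(jωL) + jωC
Y = (0.000181 + j8.16e-05) S
|Y| = 0.000198 S → |Z| = 1/|Y| = 5040 Ω, ∠Z = −∠Y = -24.3°
cos φ = cos(-24.3°) = 0.911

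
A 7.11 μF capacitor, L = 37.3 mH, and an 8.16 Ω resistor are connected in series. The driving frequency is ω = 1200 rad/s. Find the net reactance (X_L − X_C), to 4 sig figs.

X_L = ωL = 44.76 Ω
X_C = 1/(ωC) = 117.2 Ω
X = 44.76 − 117.2 = -72.45 Ω

-72.45 Ω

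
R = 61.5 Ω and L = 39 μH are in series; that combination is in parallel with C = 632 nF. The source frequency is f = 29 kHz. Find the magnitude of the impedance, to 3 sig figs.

ω = 2πf = 182200 rad/s
X_L = ωL = 7.11 Ω
X_C = 1/(ωC) = 8.68 Ω
Branch 1 (R+jX_L): Z₁ = 61.5 + j7.11 Ω, |Z₁| = 61.9 Ω
Branch 2 (−jX_C): Z₂ = −j8.68 Ω
Parallel: Z = Z₁Z₂/(Z₁+Z₂), |Z| = 8.74 Ω, ∠Z = -81.9°

8.74 Ω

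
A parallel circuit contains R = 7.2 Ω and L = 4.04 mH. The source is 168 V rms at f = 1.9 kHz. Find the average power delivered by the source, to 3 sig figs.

3.92 kW

ω = 2πf = 11940 rad/s
X_L = ωL = 48.2 Ω
Parallel: admittances add. Y = 1/R + 1/(jωL)
Y = (0.139 − j0.0207) S
|Y| = 0.140 S → |Z| = 1/|Y| = 7.12 Ω, ∠Z = −∠Y = 8.49°
I = V/|Z| = 23.6 A
P = VI cos φ = 168 × 23.6 × cos(8.49°) = 3.92 kW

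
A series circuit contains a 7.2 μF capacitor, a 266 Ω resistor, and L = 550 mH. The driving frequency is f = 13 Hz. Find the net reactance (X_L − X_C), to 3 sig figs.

ω = 2πf = 81.68 rad/s
X_L = ωL = 44.9 Ω
X_C = 1/(ωC) = 1700 Ω
X = 44.9 − 1700 = -1660 Ω

-1660 Ω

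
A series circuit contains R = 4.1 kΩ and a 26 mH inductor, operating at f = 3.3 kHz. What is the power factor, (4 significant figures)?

0.9915

ω = 2πf = 20730 rad/s
X_L = ωL = 539.1 Ω
Z = 4100 + j539.1 Ω
|Z| = √(4100² + 539.1²) = 4135 Ω
∠Z = arctan(539.1/4100) = 7.491°
cos φ = cos(7.491°) = 0.9915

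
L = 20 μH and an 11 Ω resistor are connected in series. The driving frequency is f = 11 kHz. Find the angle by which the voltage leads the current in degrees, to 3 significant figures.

7.16°

ω = 2πf = 69120 rad/s
X_L = ωL = 1.38 Ω
Z = 11.0 + j1.38 Ω
|Z| = √(11.0² + 1.38²) = 11.1 Ω
∠Z = arctan(1.38/11.0) = 7.16°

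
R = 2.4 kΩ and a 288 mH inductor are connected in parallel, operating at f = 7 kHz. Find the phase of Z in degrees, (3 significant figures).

10.7°

ω = 2πf = 43980 rad/s
X_L = ωL = 12700 Ω
Parallel: admittances add. Y = 1/R + 1/(jωL)
Y = (0.000417 − j7.89e-05) S
|Y| = 0.000424 S → |Z| = 1/|Y| = 2360 Ω, ∠Z = −∠Y = 10.7°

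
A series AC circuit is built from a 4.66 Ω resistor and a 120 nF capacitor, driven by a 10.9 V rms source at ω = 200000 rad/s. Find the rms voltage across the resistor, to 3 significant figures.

1.21 V

X_C = 1/(ωC) = 41.7 Ω
Z = 4.66 − j41.7 Ω
|Z| = √(4.66² + 41.7²) = 41.9 Ω
I = V/|Z| = 260 mA
V_R = I·|Z_R| = 0.260 × 4.66 = 1.21 V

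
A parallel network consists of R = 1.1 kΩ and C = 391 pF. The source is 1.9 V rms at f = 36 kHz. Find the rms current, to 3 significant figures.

ω = 2πf = 226200 rad/s
X_C = 1/(ωC) = 11300 Ω
Parallel: admittances add. Y = 1/R + jωC
Y = (0.000909 + j8.84e-05) S
|Y| = 0.000913 S → |Z| = 1/|Y| = 1090 Ω, ∠Z = −∠Y = -5.56°
I = V/|Z| = 1.9/1090 = 1.74 mA

1.74 mA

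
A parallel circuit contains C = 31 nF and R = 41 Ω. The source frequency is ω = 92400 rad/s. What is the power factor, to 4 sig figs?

X_C = 1/(ωC) = 349.1 Ω
Parallel: admittances add. Y = 1/R + jωC
Y = (0.02439 + j0.002864) S
|Y| = 0.02456 S → |Z| = 1/|Y| = 40.72 Ω, ∠Z = −∠Y = -6.698°
cos φ = cos(-6.698°) = 0.9932

0.9932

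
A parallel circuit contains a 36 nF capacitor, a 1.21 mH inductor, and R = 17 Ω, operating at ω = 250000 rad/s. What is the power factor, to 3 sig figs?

0.995

X_L = ωL = 302 Ω
X_C = 1/(ωC) = 111 Ω
Parallel: admittances add. Y = 1/R + 1/(jωL) + jωC
Y = (0.0588 + j0.00569) S
|Y| = 0.0591 S → |Z| = 1/|Y| = 16.9 Ω, ∠Z = −∠Y = -5.53°
cos φ = cos(-5.53°) = 0.995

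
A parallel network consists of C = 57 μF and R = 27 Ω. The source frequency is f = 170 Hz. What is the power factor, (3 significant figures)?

0.520

ω = 2πf = 1068 rad/s
X_C = 1/(ωC) = 16.4 Ω
Parallel: admittances add. Y = 1/R + jωC
Y = (0.0370 + j0.0609) S
|Y| = 0.0713 S → |Z| = 1/|Y| = 14.0 Ω, ∠Z = −∠Y = -58.7°
cos φ = cos(-58.7°) = 0.520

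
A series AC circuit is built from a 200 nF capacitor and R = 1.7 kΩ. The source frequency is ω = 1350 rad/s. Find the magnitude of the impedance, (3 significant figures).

X_C = 1/(ωC) = 3700 Ω
Z = 1700 − j3700 Ω
|Z| = √(1700² + 3700²) = 4080 Ω

4080 Ω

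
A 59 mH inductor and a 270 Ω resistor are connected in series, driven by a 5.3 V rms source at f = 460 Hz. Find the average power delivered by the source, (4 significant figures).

74.37 mW

ω = 2πf = 2890 rad/s
X_L = ωL = 170.5 Ω
Z = 270.0 + j170.5 Ω
|Z| = √(270.0² + 170.5²) = 319.3 Ω
∠Z = arctan(170.5/270.0) = 32.28°
I = V/|Z| = 16.60 mA
P = VI cos φ = 5.3 × 0.01660 × cos(32.28°) = 74.37 mW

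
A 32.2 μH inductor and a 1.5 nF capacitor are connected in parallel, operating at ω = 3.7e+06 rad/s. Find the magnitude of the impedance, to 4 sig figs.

X_L = ωL = 119.1 Ω
X_C = 1/(ωC) = 180.2 Ω
Parallel: admittances add. Y = 1/(jωL) + jωC
Y = (0 − j0.002843) S
|Y| = 0.002843 S → |Z| = 1/|Y| = 351.7 Ω, ∠Z = −∠Y = 90.00°

351.7 Ω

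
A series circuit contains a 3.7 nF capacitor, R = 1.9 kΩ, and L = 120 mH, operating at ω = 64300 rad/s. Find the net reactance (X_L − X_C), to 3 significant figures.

3510 Ω

X_L = ωL = 7720 Ω
X_C = 1/(ωC) = 4200 Ω
X = 7720 − 4200 = 3510 Ω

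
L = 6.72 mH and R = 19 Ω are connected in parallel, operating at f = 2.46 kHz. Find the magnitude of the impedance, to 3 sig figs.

ω = 2πf = 15460 rad/s
X_L = ωL = 104 Ω
Parallel: admittances add. Y = 1/R + 1/(jωL)
Y = (0.0526 − j0.00963) S
|Y| = 0.0535 S → |Z| = 1/|Y| = 18.7 Ω, ∠Z = −∠Y = 10.4°

18.7 Ω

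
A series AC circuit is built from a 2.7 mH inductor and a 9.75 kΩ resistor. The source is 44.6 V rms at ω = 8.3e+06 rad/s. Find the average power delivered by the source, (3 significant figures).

X_L = ωL = 22400 Ω
Z = 9750 + j22400 Ω
|Z| = √(9750² + 22400²) = 24400 Ω
∠Z = arctan(22400/9750) = 66.5°
I = V/|Z| = 1.82 mA
P = VI cos φ = 44.6 × 0.00182 × cos(66.5°) = 32.5 mW

32.5 mW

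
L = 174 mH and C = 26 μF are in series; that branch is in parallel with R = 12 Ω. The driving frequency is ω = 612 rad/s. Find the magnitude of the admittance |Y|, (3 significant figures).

X_L = ωL = 106 Ω
X_C = 1/(ωC) = 62.8 Ω
Branch 1: Z₁ = R = 12.0 Ω
Branch 2 (series LC): Z₂ = j(X_L − X_C) = j43.6 Ω
Parallel: Z = Z₁Z₂/(Z₁+Z₂), |Z| = 11.6 Ω, ∠Z = 15.4°
|Y| = 1/|Z| = 86.4 mS

86.4 mS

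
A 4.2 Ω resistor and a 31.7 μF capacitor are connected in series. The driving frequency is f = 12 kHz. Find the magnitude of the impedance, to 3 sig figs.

4.22 Ω

ω = 2πf = 75400 rad/s
X_C = 1/(ωC) = 0.418 Ω
Z = 4.20 − j0.418 Ω
|Z| = √(4.20² + 0.418²) = 4.22 Ω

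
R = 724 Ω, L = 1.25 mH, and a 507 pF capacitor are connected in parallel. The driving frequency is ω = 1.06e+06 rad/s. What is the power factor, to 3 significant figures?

X_L = ωL = 1320 Ω
X_C = 1/(ωC) = 1860 Ω
Parallel: admittances add. Y = 1/R + 1/(jωL) + jωC
Y = (0.00138 − j0.000217) S
|Y| = 0.00140 S → |Z| = 1/|Y| = 715 Ω, ∠Z = −∠Y = 8.94°
cos φ = cos(8.94°) = 0.988

0.988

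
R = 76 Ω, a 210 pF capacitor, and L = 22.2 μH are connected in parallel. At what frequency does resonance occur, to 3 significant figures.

2.33 MHz

ω₀ = 1/√(LC) = 1/√(2.22e-05 × 2.1e-10) = 1.465e+07 rad/s
f₀ = ω₀/(2π) = 2.33 MHz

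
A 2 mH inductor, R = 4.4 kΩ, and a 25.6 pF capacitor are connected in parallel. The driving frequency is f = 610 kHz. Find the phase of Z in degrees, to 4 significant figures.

ω = 2πf = 3.833e+06 rad/s
X_L = ωL = 7665 Ω
X_C = 1/(ωC) = 10190 Ω
Parallel: admittances add. Y = 1/R + 1/(jωL) + jωC
Y = (0.0002273 − j3.234e-05) S
|Y| = 0.0002296 S → |Z| = 1/|Y| = 4356 Ω, ∠Z = −∠Y = 8.098°

8.098°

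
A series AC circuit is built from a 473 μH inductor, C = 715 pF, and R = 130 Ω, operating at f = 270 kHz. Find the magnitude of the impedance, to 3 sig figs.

ω = 2πf = 1.696e+06 rad/s
X_L = ωL = 802 Ω
X_C = 1/(ωC) = 824 Ω
Net reactance X = X_L − X_C = -22.0 Ω
Z = 130 − j22.0 Ω
|Z| = √(130² + 22.0²) = 132 Ω

132 Ω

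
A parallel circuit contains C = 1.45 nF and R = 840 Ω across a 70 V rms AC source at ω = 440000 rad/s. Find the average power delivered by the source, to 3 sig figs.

5.83 W

X_C = 1/(ωC) = 1570 Ω
Parallel: admittances add. Y = 1/R + jωC
Y = (0.00119 + j0.000638) S
|Y| = 0.00135 S → |Z| = 1/|Y| = 740 Ω, ∠Z = −∠Y = -28.2°
I = V/|Z| = 94.5 mA
P = VI cos φ = 70 × 0.0945 × cos(-28.2°) = 5.83 W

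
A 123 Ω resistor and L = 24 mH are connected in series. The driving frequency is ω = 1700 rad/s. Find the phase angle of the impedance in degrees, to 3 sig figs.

18.4°

X_L = ωL = 40.8 Ω
Z = 123 + j40.8 Ω
|Z| = √(123² + 40.8²) = 130 Ω
∠Z = arctan(40.8/123) = 18.4°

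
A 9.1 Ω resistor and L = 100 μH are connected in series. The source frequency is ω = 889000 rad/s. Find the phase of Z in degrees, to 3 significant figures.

84.2°

X_L = ωL = 88.9 Ω
Z = 9.10 + j88.9 Ω
|Z| = √(9.10² + 88.9²) = 89.4 Ω
∠Z = arctan(88.9/9.10) = 84.2°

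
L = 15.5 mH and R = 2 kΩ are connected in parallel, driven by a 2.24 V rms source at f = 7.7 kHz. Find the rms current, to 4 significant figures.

ω = 2πf = 48380 rad/s
X_L = ωL = 749.9 Ω
Parallel: admittances add. Y = 1/R + 1/(jωL)
Y = (0.0005000 − j0.001334) S
|Y| = 0.001424 S → |Z| = 1/|Y| = 702.2 Ω, ∠Z = −∠Y = 69.45°
I = V/|Z| = 2.24/702.2 = 3.190 mA

3.190 mA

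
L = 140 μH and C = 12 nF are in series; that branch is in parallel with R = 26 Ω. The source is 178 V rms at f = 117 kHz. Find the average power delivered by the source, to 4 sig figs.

1.219 kW

ω = 2πf = 735100 rad/s
X_L = ωL = 102.9 Ω
X_C = 1/(ωC) = 113.4 Ω
Branch 1: Z₁ = R = 26.00 Ω
Branch 2 (series LC): Z₂ = j(X_L − X_C) = −j10.44 Ω
Parallel: Z = Z₁Z₂/(Z₁+Z₂), |Z| = 9.688 Ω, ∠Z = -68.12°
I = V/|Z| = 18.37 A
P = VI cos φ = 178 × 18.37 × cos(-68.12°) = 1.219 kW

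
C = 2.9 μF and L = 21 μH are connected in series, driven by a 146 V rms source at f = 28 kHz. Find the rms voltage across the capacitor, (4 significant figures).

ω = 2πf = 175900 rad/s
X_L = ωL = 3.695 Ω
X_C = 1/(ωC) = 1.960 Ω
Net reactance X = X_L − X_C = 1.734 Ω
Z = j1.734 Ω
|Z| = √(0² + 1.734²) = 1.734 Ω
I = V/|Z| = 84.18 A
V_C = I·|Z_C| = 84.18 × 1.960 = 165.0 V

165.0 V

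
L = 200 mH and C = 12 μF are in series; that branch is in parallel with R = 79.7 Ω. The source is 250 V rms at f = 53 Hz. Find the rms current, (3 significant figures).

ω = 2πf = 333.0 rad/s
X_L = ωL = 66.6 Ω
X_C = 1/(ωC) = 250 Ω
Branch 1: Z₁ = R = 79.7 Ω
Branch 2 (series LC): Z₂ = j(X_L − X_C) = −j184 Ω
Parallel: Z = Z₁Z₂/(Z₁+Z₂), |Z| = 73.1 Ω, ∠Z = -23.5°
I = V/|Z| = 250/73.1 = 3.42 A

3.42 A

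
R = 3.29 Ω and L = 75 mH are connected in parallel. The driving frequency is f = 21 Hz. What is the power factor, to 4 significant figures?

ω = 2πf = 131.9 rad/s
X_L = ωL = 9.896 Ω
Parallel: admittances add. Y = 1/R + 1/(jωL)
Y = (0.3040 − j0.1011) S
|Y| = 0.3203 S → |Z| = 1/|Y| = 3.122 Ω, ∠Z = −∠Y = 18.39°
cos φ = cos(18.39°) = 0.9489

0.9489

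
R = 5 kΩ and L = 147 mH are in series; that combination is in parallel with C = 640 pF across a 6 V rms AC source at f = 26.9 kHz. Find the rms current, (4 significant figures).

ω = 2πf = 169000 rad/s
X_L = ωL = 24850 Ω
X_C = 1/(ωC) = 9245 Ω
Branch 1 (R+jX_L): Z₁ = 5000 + j24850 Ω, |Z₁| = 25340 Ω
Branch 2 (−jX_C): Z₂ = −j9245 Ω
Parallel: Z = Z₁Z₂/(Z₁+Z₂), |Z| = 14300 Ω, ∠Z = -83.61°
I = V/|Z| = 6/14300 = 419.5 μA

419.5 μA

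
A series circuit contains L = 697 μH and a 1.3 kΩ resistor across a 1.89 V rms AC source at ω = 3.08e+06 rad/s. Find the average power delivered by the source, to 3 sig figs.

X_L = ωL = 2150 Ω
Z = 1300 + j2150 Ω
|Z| = √(1300² + 2150²) = 2510 Ω
∠Z = arctan(2150/1300) = 58.8°
I = V/|Z| = 753 μA
P = VI cos φ = 1.89 × 0.000753 × cos(58.8°) = 737 μW

737 μW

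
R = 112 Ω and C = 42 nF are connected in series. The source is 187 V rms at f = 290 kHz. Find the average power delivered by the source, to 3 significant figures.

308 W

ω = 2πf = 1.822e+06 rad/s
X_C = 1/(ωC) = 13.1 Ω
Z = 112 − j13.1 Ω
|Z| = √(112² + 13.1²) = 113 Ω
∠Z = arctan(-13.1/112) = -6.65°
I = V/|Z| = 1.66 A
P = VI cos φ = 187 × 1.66 × cos(-6.65°) = 308 W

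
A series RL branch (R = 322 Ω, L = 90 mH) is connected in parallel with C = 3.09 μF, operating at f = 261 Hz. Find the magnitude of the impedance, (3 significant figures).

215 Ω

ω = 2πf = 1640 rad/s
X_L = ωL = 148 Ω
X_C = 1/(ωC) = 197 Ω
Branch 1 (R+jX_L): Z₁ = 322 + j148 Ω, |Z₁| = 354 Ω
Branch 2 (−jX_C): Z₂ = −j197 Ω
Parallel: Z = Z₁Z₂/(Z₁+Z₂), |Z| = 215 Ω, ∠Z = -56.6°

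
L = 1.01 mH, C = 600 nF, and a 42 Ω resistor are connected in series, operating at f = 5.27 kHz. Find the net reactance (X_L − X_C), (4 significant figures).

-16.89 Ω

ω = 2πf = 33110 rad/s
X_L = ωL = 33.44 Ω
X_C = 1/(ωC) = 50.33 Ω
X = 33.44 − 50.33 = -16.89 Ω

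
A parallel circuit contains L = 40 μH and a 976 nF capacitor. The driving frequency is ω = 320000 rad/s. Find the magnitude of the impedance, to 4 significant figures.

4.270 Ω

X_L = ωL = 12.80 Ω
X_C = 1/(ωC) = 3.202 Ω
Parallel: admittances add. Y = 1/(jωL) + jωC
Y = (0 + j0.2342) S
|Y| = 0.2342 S → |Z| = 1/|Y| = 4.270 Ω, ∠Z = −∠Y = -90.00°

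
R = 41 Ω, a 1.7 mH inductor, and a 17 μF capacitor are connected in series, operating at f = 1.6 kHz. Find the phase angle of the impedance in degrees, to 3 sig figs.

ω = 2πf = 10050 rad/s
X_L = ωL = 17.1 Ω
X_C = 1/(ωC) = 5.85 Ω
Net reactance X = X_L − X_C = 11.2 Ω
Z = 41.0 + j11.2 Ω
|Z| = √(41.0² + 11.2²) = 42.5 Ω
∠Z = arctan(11.2/41.0) = 15.3°

15.3°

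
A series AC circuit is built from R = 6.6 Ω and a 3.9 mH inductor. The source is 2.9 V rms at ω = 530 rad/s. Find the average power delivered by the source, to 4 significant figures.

X_L = ωL = 2.067 Ω
Z = 6.600 + j2.067 Ω
|Z| = √(6.600² + 2.067²) = 6.916 Ω
∠Z = arctan(2.067/6.600) = 17.39°
I = V/|Z| = 419.3 mA
P = VI cos φ = 2.9 × 0.4193 × cos(17.39°) = 1.160 W

1.160 W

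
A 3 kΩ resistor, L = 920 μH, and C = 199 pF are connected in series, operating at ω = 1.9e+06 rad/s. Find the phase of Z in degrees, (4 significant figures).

X_L = ωL = 1748 Ω
X_C = 1/(ωC) = 2645 Ω
Net reactance X = X_L − X_C = -896.8 Ω
Z = 3000 − j896.8 Ω
|Z| = √(3000² + 896.8²) = 3131 Ω
∠Z = arctan(-896.8/3000) = -16.64°

-16.64°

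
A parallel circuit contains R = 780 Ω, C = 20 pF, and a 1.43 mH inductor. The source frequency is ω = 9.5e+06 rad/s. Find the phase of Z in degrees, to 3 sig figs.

X_L = ωL = 13600 Ω
X_C = 1/(ωC) = 5260 Ω
Parallel: admittances add. Y = 1/R + 1/(jωL) + jωC
Y = (0.00128 + j0.000116) S
|Y| = 0.00129 S → |Z| = 1/|Y| = 777 Ω, ∠Z = −∠Y = -5.19°

-5.19°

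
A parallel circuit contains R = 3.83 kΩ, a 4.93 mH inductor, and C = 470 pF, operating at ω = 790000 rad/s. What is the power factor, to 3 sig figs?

X_L = ωL = 3890 Ω
X_C = 1/(ωC) = 2690 Ω
Parallel: admittances add. Y = 1/R + 1/(jωL) + jωC
Y = (0.000261 + j0.000115) S
|Y| = 0.000285 S → |Z| = 1/|Y| = 3510 Ω, ∠Z = −∠Y = -23.7°
cos φ = cos(-23.7°) = 0.916

0.916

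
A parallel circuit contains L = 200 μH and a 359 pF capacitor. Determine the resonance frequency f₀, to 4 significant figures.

594.0 kHz

ω₀ = 1/√(LC) = 1/√(0.0002 × 3.59e-10) = 3.732e+06 rad/s
f₀ = ω₀/(2π) = 594.0 kHz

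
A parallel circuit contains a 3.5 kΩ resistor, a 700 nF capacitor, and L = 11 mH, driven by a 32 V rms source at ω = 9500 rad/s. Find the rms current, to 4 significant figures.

93.87 mA

X_L = ωL = 104.5 Ω
X_C = 1/(ωC) = 150.4 Ω
Parallel: admittances add. Y = 1/R + 1/(jωL) + jωC
Y = (0.0002857 − j0.002919) S
|Y| = 0.002933 S → |Z| = 1/|Y| = 340.9 Ω, ∠Z = −∠Y = 84.41°
I = V/|Z| = 32/340.9 = 93.87 mA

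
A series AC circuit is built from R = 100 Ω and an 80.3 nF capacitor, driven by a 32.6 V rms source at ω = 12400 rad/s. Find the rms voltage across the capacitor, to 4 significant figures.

32.44 V

X_C = 1/(ωC) = 1004 Ω
Z = 100.0 − j1004 Ω
|Z| = √(100.0² + 1004²) = 1009 Ω
I = V/|Z| = 32.30 mA
V_C = I·|Z_C| = 0.03230 × 1004 = 32.44 V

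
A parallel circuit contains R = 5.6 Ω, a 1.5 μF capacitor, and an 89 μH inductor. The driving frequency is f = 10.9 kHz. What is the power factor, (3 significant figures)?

0.946

ω = 2πf = 68490 rad/s
X_L = ωL = 6.10 Ω
X_C = 1/(ωC) = 9.73 Ω
Parallel: admittances add. Y = 1/R + 1/(jωL) + jωC
Y = (0.179 − j0.0613) S
|Y| = 0.189 S → |Z| = 1/|Y| = 5.30 Ω, ∠Z = −∠Y = 19.0°
cos φ = cos(19.0°) = 0.946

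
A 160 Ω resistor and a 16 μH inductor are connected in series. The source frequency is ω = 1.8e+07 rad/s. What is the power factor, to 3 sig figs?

0.486

X_L = ωL = 288 Ω
Z = 160 + j288 Ω
|Z| = √(160² + 288²) = 329 Ω
∠Z = arctan(288/160) = 60.9°
cos φ = cos(60.9°) = 0.486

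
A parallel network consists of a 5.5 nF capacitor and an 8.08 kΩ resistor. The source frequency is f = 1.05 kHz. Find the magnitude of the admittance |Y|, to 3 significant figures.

129 μS

ω = 2πf = 6597 rad/s
X_C = 1/(ωC) = 27600 Ω
Parallel: admittances add. Y = 1/R + jωC
Y = (0.000124 + j3.63e-05) S
|Y| = 0.000129 S → |Z| = 1/|Y| = 7750 Ω, ∠Z = −∠Y = -16.3°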